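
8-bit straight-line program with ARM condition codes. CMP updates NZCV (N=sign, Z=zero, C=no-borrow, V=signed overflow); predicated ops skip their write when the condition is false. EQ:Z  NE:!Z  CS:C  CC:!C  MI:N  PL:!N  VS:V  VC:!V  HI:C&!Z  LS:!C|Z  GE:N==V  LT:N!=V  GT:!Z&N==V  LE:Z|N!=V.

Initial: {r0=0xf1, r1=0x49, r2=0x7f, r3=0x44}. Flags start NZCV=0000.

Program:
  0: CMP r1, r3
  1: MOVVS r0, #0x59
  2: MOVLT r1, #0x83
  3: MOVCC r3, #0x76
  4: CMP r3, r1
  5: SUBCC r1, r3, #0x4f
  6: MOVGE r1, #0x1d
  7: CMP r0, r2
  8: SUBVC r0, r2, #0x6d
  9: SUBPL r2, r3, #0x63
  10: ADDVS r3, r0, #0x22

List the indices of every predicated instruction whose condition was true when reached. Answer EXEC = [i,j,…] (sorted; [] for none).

EXEC = [5,9,10]

0: ✓ CMP  NZCV=0010
1: · MOVVS
2: · MOVLT
3: · MOVCC
4: ✓ CMP  NZCV=1000
5: ✓ SUBCC  r1←0xf5
6: · MOVGE
7: ✓ CMP  NZCV=0011
8: · SUBVC
9: ✓ SUBPL  r2←0xe1
10: ✓ ADDVS  r3←0x13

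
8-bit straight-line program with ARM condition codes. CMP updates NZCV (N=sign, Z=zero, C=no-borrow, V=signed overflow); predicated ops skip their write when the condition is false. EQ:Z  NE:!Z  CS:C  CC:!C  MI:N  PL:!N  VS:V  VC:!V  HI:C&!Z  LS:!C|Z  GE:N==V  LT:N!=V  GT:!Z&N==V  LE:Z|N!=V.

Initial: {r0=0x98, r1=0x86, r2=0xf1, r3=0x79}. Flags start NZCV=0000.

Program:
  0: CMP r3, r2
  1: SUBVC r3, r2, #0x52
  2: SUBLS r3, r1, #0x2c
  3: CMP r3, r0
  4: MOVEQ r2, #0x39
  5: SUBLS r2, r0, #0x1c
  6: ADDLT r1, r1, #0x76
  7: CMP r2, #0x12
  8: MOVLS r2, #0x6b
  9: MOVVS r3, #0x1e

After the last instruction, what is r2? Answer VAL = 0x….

VAL = 0x7c

[0] flags=1001 → (cmp)
[1] flags=1001 VC?F → skip
[2] flags=1001 LS?T → r3=0x5a
[3] flags=1001 → (cmp)
[4] flags=1001 EQ?F → skip
[5] flags=1001 LS?T → r2=0x7c
[6] flags=1001 LT?F → skip
[7] flags=0010 → (cmp)
[8] flags=0010 LS?F → skip
[9] flags=0010 VS?F → skip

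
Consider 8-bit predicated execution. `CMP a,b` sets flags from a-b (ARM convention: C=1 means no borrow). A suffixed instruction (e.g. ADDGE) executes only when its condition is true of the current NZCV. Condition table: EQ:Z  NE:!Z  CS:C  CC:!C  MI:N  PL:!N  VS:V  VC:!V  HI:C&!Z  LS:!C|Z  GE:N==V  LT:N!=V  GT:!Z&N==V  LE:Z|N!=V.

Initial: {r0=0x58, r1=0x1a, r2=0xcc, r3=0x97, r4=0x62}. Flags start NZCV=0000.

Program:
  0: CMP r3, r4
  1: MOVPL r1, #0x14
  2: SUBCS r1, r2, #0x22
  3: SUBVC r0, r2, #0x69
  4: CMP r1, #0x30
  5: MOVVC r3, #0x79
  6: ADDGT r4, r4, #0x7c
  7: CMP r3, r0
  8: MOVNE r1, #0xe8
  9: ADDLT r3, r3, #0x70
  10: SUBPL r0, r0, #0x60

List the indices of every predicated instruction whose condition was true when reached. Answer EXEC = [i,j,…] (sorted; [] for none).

0: ✓ CMP  NZCV=0011
1: ✓ MOVPL  r1←0x14
2: ✓ SUBCS  r1←0xaa
3: · SUBVC
4: ✓ CMP  NZCV=0011
5: · MOVVC
6: · ADDGT
7: ✓ CMP  NZCV=0011
8: ✓ MOVNE  r1←0xe8
9: ✓ ADDLT  r3←0x07
10: ✓ SUBPL  r0←0xf8

EXEC = [1,2,8,9,10]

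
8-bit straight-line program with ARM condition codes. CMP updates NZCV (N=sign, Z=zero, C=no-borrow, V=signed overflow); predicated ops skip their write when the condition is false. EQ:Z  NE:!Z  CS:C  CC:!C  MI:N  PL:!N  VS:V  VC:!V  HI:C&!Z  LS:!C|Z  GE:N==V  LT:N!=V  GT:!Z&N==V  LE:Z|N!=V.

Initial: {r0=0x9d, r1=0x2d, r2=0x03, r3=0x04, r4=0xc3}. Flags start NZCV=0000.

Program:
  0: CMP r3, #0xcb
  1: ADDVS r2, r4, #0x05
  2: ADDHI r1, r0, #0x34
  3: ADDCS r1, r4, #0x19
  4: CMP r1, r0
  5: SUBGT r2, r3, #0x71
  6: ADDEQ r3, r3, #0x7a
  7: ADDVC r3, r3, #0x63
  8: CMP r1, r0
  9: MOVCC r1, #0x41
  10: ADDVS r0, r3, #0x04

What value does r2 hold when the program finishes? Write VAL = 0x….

VAL = 0x93

0: ✓ CMP  NZCV=0000
1: · ADDVS
2: · ADDHI
3: · ADDCS
4: ✓ CMP  NZCV=1001
5: ✓ SUBGT  r2←0x93
6: · ADDEQ
7: · ADDVC
8: ✓ CMP  NZCV=1001
9: ✓ MOVCC  r1←0x41
10: ✓ ADDVS  r0←0x08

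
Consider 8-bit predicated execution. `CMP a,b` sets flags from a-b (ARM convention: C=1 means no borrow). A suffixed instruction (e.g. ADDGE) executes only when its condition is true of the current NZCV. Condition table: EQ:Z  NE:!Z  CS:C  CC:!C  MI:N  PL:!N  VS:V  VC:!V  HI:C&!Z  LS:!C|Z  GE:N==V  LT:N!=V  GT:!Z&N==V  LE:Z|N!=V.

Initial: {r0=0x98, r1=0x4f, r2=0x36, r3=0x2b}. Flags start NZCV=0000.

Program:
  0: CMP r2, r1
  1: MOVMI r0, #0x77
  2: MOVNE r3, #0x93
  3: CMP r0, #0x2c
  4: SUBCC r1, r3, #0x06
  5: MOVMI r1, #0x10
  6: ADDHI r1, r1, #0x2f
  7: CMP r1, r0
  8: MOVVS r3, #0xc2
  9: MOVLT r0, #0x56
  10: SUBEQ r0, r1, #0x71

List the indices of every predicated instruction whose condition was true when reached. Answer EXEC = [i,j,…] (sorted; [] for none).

[0] flags=1000 → (cmp)
[1] flags=1000 MI?T → r0=0x77
[2] flags=1000 NE?T → r3=0x93
[3] flags=0010 → (cmp)
[4] flags=0010 CC?F → skip
[5] flags=0010 MI?F → skip
[6] flags=0010 HI?T → r1=0x7e
[7] flags=0010 → (cmp)
[8] flags=0010 VS?F → skip
[9] flags=0010 LT?F → skip
[10] flags=0010 EQ?F → skip

EXEC = [1,2,6]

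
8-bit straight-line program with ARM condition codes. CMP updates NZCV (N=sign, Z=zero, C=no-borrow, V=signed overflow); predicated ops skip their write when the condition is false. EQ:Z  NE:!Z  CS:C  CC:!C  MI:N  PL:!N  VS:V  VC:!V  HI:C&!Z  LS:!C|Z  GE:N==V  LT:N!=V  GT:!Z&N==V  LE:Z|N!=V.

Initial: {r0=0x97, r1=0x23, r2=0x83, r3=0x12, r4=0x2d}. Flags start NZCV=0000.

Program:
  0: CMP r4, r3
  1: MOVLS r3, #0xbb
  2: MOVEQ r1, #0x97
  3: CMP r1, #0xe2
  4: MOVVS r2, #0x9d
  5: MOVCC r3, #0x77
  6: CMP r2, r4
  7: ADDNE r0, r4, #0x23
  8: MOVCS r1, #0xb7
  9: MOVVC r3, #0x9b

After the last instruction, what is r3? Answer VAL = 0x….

VAL = 0x77

[0] flags=0010 → (cmp)
[1] flags=0010 LS?F → skip
[2] flags=0010 EQ?F → skip
[3] flags=0000 → (cmp)
[4] flags=0000 VS?F → skip
[5] flags=0000 CC?T → r3=0x77
[6] flags=0011 → (cmp)
[7] flags=0011 NE?T → r0=0x50
[8] flags=0011 CS?T → r1=0xb7
[9] flags=0011 VC?F → skip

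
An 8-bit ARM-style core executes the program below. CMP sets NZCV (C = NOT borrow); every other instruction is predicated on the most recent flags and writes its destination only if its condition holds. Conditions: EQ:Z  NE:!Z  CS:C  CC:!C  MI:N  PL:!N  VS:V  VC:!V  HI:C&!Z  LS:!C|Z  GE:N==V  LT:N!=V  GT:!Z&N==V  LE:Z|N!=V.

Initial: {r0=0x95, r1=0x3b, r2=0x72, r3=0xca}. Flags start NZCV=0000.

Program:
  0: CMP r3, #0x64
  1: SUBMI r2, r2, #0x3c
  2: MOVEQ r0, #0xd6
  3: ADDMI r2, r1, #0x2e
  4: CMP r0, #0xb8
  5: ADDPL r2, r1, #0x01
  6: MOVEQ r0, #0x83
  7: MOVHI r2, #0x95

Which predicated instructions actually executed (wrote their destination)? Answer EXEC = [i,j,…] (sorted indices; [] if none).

EXEC = []

0: ✓ CMP  NZCV=0011
1: · SUBMI
2: · MOVEQ
3: · ADDMI
4: ✓ CMP  NZCV=1000
5: · ADDPL
6: · MOVEQ
7: · MOVHI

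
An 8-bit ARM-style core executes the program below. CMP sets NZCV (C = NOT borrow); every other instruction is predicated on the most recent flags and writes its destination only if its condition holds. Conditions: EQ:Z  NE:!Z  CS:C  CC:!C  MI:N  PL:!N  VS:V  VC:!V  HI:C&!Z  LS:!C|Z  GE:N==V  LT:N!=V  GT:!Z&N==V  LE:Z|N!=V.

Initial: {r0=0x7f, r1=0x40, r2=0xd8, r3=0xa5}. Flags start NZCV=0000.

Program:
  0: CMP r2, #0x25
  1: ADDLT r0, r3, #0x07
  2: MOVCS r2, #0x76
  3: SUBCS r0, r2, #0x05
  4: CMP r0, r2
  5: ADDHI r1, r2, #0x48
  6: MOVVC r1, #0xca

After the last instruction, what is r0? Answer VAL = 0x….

[0] flags=1010 → (cmp)
[1] flags=1010 LT?T → r0=0xac
[2] flags=1010 CS?T → r2=0x76
[3] flags=1010 CS?T → r0=0x71
[4] flags=1000 → (cmp)
[5] flags=1000 HI?F → skip
[6] flags=1000 VC?T → r1=0xca

VAL = 0x71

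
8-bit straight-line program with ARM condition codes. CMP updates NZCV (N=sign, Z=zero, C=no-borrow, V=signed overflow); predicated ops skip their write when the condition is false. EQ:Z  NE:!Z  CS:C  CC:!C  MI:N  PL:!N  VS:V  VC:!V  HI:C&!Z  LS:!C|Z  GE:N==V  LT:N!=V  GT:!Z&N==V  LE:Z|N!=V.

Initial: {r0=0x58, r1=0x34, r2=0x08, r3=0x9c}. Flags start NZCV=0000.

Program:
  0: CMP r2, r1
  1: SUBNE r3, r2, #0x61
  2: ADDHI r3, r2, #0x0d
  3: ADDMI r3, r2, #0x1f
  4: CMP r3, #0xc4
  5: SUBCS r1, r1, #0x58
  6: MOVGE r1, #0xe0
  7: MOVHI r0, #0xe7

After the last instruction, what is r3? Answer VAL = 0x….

0: ✓ CMP  NZCV=1000
1: ✓ SUBNE  r3←0xa7
2: · ADDHI
3: ✓ ADDMI  r3←0x27
4: ✓ CMP  NZCV=0000
5: · SUBCS
6: ✓ MOVGE  r1←0xe0
7: · MOVHI

VAL = 0x27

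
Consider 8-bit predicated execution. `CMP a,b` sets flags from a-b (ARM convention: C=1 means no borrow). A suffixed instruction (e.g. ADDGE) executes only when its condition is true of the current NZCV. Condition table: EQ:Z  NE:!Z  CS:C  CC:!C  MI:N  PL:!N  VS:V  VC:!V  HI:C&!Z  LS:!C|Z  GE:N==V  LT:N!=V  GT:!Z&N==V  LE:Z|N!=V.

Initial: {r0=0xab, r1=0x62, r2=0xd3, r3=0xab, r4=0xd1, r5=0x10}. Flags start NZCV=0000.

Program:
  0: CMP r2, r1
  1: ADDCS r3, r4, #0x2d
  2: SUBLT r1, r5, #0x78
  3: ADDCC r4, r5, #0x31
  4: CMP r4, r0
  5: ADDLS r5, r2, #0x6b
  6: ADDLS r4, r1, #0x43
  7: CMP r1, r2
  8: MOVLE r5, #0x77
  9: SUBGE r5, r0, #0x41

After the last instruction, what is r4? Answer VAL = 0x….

[0] flags=0011 → (cmp)
[1] flags=0011 CS?T → r3=0xfe
[2] flags=0011 LT?T → r1=0x98
[3] flags=0011 CC?F → skip
[4] flags=0010 → (cmp)
[5] flags=0010 LS?F → skip
[6] flags=0010 LS?F → skip
[7] flags=1000 → (cmp)
[8] flags=1000 LE?T → r5=0x77
[9] flags=1000 GE?F → skip

VAL = 0xd1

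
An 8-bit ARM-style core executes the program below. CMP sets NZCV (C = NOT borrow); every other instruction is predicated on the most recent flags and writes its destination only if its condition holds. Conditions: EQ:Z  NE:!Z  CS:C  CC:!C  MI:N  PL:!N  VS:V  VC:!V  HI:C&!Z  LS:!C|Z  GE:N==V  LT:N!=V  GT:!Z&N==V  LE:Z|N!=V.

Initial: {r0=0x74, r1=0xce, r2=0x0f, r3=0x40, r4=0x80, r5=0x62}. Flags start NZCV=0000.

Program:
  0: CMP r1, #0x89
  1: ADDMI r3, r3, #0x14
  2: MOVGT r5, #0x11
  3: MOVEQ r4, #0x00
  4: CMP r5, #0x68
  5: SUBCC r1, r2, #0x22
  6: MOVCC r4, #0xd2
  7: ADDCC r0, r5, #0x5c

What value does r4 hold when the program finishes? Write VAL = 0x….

[0] flags=0010 → (cmp)
[1] flags=0010 MI?F → skip
[2] flags=0010 GT?T → r5=0x11
[3] flags=0010 EQ?F → skip
[4] flags=1000 → (cmp)
[5] flags=1000 CC?T → r1=0xed
[6] flags=1000 CC?T → r4=0xd2
[7] flags=1000 CC?T → r0=0x6d

VAL = 0xd2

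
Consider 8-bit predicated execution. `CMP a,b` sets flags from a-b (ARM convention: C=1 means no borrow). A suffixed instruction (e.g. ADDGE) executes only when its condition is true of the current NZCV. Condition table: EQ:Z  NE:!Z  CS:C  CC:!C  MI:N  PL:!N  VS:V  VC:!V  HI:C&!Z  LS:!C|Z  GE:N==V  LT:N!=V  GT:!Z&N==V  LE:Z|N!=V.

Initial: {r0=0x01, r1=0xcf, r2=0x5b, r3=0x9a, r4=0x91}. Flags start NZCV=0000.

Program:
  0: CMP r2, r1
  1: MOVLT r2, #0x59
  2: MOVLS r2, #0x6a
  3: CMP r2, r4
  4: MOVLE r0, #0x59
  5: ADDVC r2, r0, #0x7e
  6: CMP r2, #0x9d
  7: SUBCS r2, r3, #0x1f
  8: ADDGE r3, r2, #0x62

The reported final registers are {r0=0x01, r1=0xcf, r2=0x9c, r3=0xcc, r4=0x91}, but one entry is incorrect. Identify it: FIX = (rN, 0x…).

0: ✓ CMP  NZCV=1001
1: · MOVLT
2: ✓ MOVLS  r2←0x6a
3: ✓ CMP  NZCV=1001
4: · MOVLE
5: · ADDVC
6: ✓ CMP  NZCV=1001
7: · SUBCS
8: ✓ ADDGE  r3←0xcc

FIX = (r2, 0x6a)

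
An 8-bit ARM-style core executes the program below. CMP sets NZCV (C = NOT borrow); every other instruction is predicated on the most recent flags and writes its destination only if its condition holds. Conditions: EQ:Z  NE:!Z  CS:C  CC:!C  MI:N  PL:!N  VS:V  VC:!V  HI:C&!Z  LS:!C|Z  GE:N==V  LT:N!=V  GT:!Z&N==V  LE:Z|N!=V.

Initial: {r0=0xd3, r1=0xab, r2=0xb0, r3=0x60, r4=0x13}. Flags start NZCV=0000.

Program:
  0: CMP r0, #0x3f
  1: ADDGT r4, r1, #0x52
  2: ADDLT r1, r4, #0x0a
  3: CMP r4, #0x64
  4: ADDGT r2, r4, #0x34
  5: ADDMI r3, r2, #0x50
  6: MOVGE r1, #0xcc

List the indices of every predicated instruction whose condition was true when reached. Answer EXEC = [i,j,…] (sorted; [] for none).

EXEC = [2,5]

0: ✓ CMP  NZCV=1010
1: · ADDGT
2: ✓ ADDLT  r1←0x1d
3: ✓ CMP  NZCV=1000
4: · ADDGT
5: ✓ ADDMI  r3←0x00
6: · MOVGE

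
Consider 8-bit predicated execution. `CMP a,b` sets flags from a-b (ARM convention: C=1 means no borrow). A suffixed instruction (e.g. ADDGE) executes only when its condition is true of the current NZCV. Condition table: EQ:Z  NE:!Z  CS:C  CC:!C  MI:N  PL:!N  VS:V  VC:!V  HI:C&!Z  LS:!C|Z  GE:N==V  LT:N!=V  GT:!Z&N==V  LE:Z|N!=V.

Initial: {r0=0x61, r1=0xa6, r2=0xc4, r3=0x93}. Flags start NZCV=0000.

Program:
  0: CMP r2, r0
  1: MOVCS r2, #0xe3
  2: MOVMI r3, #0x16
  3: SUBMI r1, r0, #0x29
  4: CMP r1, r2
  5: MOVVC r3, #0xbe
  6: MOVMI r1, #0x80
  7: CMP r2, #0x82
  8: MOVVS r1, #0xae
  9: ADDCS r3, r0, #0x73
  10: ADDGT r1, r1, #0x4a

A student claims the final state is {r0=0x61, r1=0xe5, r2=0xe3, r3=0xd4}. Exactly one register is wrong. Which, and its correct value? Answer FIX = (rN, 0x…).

[0] flags=0011 → (cmp)
[1] flags=0011 CS?T → r2=0xe3
[2] flags=0011 MI?F → skip
[3] flags=0011 MI?F → skip
[4] flags=1000 → (cmp)
[5] flags=1000 VC?T → r3=0xbe
[6] flags=1000 MI?T → r1=0x80
[7] flags=0010 → (cmp)
[8] flags=0010 VS?F → skip
[9] flags=0010 CS?T → r3=0xd4
[10] flags=0010 GT?T → r1=0xca

FIX = (r1, 0xca)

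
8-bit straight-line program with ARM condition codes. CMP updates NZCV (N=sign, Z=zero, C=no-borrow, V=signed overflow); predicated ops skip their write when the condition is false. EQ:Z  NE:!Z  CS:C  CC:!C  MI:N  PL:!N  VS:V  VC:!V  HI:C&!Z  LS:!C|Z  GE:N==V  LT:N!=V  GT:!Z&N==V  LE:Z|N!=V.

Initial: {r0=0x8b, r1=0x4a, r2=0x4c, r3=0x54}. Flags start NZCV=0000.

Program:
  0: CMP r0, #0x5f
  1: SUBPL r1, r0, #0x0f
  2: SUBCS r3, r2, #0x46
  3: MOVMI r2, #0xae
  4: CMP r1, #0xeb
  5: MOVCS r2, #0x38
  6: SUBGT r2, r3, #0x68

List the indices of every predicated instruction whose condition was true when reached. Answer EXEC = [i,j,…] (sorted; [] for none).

EXEC = [1,2,6]

0: ✓ CMP  NZCV=0011
1: ✓ SUBPL  r1←0x7c
2: ✓ SUBCS  r3←0x06
3: · MOVMI
4: ✓ CMP  NZCV=1001
5: · MOVCS
6: ✓ SUBGT  r2←0x9e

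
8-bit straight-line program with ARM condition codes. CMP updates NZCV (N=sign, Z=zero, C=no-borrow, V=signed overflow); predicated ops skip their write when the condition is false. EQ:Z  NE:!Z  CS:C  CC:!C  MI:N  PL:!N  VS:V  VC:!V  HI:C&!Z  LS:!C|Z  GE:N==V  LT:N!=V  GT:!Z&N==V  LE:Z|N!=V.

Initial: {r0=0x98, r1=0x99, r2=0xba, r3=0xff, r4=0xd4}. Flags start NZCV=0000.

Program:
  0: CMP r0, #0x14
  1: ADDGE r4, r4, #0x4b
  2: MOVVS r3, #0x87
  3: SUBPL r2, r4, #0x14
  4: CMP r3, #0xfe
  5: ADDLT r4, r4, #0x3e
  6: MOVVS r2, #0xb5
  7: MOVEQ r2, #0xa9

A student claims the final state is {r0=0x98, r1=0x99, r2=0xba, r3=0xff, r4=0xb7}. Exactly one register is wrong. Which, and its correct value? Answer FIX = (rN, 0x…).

FIX = (r4, 0xd4)

0: ✓ CMP  NZCV=1010
1: · ADDGE
2: · MOVVS
3: · SUBPL
4: ✓ CMP  NZCV=0010
5: · ADDLT
6: · MOVVS
7: · MOVEQ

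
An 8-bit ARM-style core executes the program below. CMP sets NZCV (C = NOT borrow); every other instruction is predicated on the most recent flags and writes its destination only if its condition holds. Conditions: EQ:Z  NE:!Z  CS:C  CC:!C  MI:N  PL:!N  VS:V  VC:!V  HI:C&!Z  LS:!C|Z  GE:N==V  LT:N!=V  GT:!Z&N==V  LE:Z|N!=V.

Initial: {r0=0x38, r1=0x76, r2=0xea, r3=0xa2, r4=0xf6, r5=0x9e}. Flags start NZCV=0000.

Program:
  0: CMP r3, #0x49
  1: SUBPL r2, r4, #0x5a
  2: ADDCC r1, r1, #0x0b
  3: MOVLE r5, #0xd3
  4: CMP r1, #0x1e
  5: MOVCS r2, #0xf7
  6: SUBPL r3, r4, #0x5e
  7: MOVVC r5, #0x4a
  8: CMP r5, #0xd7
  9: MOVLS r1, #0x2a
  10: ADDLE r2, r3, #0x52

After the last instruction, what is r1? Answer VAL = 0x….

VAL = 0x2a

[0] flags=0011 → (cmp)
[1] flags=0011 PL?T → r2=0x9c
[2] flags=0011 CC?F → skip
[3] flags=0011 LE?T → r5=0xd3
[4] flags=0010 → (cmp)
[5] flags=0010 CS?T → r2=0xf7
[6] flags=0010 PL?T → r3=0x98
[7] flags=0010 VC?T → r5=0x4a
[8] flags=0000 → (cmp)
[9] flags=0000 LS?T → r1=0x2a
[10] flags=0000 LE?F → skip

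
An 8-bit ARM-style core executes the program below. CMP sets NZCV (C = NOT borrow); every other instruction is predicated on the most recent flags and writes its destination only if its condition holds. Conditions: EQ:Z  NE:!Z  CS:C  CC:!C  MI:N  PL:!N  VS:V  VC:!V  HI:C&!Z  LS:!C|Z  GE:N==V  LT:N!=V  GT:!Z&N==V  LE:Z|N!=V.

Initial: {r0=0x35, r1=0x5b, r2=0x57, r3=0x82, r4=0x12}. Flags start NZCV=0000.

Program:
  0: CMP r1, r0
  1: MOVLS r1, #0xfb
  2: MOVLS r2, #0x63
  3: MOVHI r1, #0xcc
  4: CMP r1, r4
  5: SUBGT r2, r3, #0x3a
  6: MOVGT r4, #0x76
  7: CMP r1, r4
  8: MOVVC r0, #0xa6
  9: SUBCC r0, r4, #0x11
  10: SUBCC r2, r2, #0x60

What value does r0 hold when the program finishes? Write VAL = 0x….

[0] flags=0010 → (cmp)
[1] flags=0010 LS?F → skip
[2] flags=0010 LS?F → skip
[3] flags=0010 HI?T → r1=0xcc
[4] flags=1010 → (cmp)
[5] flags=1010 GT?F → skip
[6] flags=1010 GT?F → skip
[7] flags=1010 → (cmp)
[8] flags=1010 VC?T → r0=0xa6
[9] flags=1010 CC?F → skip
[10] flags=1010 CC?F → skip

VAL = 0xa6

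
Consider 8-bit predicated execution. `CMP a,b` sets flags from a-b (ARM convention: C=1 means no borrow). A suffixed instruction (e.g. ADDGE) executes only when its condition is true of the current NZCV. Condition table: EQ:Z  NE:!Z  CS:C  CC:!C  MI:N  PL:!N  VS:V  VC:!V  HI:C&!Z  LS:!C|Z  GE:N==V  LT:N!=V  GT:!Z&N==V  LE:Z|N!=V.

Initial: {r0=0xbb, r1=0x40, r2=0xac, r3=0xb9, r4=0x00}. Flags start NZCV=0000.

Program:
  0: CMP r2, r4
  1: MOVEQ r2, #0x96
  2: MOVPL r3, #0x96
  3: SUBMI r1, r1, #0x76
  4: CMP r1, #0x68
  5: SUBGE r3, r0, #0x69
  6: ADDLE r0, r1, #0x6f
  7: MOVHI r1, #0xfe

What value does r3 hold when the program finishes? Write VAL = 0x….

VAL = 0xb9

[0] flags=1010 → (cmp)
[1] flags=1010 EQ?F → skip
[2] flags=1010 PL?F → skip
[3] flags=1010 MI?T → r1=0xca
[4] flags=0011 → (cmp)
[5] flags=0011 GE?F → skip
[6] flags=0011 LE?T → r0=0x39
[7] flags=0011 HI?T → r1=0xfe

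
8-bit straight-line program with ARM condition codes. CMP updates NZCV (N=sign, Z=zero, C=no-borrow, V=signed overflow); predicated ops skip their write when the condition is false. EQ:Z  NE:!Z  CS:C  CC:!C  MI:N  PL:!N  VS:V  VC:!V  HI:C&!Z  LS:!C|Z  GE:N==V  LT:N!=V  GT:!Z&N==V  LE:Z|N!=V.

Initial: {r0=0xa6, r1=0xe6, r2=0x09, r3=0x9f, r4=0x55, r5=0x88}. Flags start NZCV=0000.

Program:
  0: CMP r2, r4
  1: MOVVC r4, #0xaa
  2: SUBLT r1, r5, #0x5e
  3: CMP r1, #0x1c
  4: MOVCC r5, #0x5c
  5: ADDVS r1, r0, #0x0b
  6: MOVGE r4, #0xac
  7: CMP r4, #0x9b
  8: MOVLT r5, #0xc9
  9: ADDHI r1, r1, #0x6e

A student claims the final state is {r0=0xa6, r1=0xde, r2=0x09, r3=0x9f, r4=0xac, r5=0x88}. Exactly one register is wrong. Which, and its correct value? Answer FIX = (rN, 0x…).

FIX = (r1, 0x98)

[0] flags=1000 → (cmp)
[1] flags=1000 VC?T → r4=0xaa
[2] flags=1000 LT?T → r1=0x2a
[3] flags=0010 → (cmp)
[4] flags=0010 CC?F → skip
[5] flags=0010 VS?F → skip
[6] flags=0010 GE?T → r4=0xac
[7] flags=0010 → (cmp)
[8] flags=0010 LT?F → skip
[9] flags=0010 HI?T → r1=0x98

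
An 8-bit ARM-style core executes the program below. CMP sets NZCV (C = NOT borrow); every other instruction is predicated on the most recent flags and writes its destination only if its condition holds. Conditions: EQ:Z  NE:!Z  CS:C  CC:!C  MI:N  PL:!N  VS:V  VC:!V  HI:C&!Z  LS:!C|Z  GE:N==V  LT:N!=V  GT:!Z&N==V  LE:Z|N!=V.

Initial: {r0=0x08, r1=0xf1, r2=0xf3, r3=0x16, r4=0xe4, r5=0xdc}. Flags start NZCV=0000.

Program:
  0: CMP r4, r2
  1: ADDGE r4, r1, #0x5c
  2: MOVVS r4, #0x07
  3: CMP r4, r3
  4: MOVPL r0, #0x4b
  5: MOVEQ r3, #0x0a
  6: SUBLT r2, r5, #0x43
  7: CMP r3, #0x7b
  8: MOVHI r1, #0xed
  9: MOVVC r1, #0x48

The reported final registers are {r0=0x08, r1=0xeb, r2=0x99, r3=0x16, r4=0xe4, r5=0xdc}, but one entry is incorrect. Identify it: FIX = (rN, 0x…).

0: ✓ CMP  NZCV=1000
1: · ADDGE
2: · MOVVS
3: ✓ CMP  NZCV=1010
4: · MOVPL
5: · MOVEQ
6: ✓ SUBLT  r2←0x99
7: ✓ CMP  NZCV=1000
8: · MOVHI
9: ✓ MOVVC  r1←0x48

FIX = (r1, 0x48)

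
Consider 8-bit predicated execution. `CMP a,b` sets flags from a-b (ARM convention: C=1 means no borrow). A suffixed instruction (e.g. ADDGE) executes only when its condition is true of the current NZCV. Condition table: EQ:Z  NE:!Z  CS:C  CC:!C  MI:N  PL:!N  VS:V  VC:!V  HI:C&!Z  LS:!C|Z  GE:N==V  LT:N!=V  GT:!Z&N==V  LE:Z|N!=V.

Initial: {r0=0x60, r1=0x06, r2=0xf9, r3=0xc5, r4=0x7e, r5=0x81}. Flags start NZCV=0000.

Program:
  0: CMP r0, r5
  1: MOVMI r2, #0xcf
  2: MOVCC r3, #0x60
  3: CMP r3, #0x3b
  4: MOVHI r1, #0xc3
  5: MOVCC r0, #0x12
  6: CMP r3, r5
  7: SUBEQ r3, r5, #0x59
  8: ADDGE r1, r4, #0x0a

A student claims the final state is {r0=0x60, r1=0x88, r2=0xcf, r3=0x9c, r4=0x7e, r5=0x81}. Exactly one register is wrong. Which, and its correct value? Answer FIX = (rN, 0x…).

[0] flags=1001 → (cmp)
[1] flags=1001 MI?T → r2=0xcf
[2] flags=1001 CC?T → r3=0x60
[3] flags=0010 → (cmp)
[4] flags=0010 HI?T → r1=0xc3
[5] flags=0010 CC?F → skip
[6] flags=1001 → (cmp)
[7] flags=1001 EQ?F → skip
[8] flags=1001 GE?T → r1=0x88

FIX = (r3, 0x60)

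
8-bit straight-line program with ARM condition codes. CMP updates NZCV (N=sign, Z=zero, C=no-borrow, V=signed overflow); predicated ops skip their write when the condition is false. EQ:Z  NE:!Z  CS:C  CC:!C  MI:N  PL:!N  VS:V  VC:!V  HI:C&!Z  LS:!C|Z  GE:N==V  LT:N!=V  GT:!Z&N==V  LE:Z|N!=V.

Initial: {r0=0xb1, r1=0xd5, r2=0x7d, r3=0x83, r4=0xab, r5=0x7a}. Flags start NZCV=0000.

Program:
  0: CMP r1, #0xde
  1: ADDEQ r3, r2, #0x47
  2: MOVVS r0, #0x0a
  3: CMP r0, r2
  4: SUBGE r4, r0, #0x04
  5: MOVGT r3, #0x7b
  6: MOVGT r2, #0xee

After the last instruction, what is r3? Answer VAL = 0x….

VAL = 0x83

0: ✓ CMP  NZCV=1000
1: · ADDEQ
2: · MOVVS
3: ✓ CMP  NZCV=0011
4: · SUBGE
5: · MOVGT
6: · MOVGT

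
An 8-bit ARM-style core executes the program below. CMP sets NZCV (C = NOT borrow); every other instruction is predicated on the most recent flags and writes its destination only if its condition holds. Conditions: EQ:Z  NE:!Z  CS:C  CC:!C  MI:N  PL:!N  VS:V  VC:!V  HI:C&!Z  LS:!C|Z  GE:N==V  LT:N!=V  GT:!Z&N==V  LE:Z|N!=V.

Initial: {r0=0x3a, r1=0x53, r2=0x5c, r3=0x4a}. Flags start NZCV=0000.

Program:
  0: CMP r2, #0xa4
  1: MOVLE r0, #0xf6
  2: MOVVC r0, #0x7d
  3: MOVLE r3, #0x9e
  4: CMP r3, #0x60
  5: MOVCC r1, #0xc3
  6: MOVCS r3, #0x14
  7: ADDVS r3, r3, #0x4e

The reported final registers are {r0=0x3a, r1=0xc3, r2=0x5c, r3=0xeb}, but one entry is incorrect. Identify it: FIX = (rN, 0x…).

FIX = (r3, 0x4a)

0: ✓ CMP  NZCV=1001
1: · MOVLE
2: · MOVVC
3: · MOVLE
4: ✓ CMP  NZCV=1000
5: ✓ MOVCC  r1←0xc3
6: · MOVCS
7: · ADDVS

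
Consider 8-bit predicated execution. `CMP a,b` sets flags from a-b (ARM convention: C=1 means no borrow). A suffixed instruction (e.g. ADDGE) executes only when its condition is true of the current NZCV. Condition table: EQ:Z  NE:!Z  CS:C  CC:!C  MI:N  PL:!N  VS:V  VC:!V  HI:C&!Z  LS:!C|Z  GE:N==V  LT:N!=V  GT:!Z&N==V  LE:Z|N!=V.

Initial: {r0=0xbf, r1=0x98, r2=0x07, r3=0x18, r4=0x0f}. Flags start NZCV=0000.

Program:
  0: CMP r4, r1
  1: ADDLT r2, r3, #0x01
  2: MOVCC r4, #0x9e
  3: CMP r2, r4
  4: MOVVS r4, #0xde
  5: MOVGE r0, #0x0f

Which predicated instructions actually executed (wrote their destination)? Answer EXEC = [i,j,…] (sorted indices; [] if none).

EXEC = [2,5]

0: ✓ CMP  NZCV=0000
1: · ADDLT
2: ✓ MOVCC  r4←0x9e
3: ✓ CMP  NZCV=0000
4: · MOVVS
5: ✓ MOVGE  r0←0x0f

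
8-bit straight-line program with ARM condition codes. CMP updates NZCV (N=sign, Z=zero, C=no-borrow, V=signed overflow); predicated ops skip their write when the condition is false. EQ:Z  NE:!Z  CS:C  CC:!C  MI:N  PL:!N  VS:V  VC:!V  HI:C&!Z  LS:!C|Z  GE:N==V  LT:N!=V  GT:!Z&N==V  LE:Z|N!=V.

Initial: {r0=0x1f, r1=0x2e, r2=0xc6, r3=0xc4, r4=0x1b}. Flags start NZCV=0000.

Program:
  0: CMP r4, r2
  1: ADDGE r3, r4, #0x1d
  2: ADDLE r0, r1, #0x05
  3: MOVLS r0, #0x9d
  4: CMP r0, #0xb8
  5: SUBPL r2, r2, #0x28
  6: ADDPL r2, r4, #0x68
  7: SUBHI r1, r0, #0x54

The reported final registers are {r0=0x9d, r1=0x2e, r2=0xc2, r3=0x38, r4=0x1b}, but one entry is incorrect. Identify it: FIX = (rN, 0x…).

[0] flags=0000 → (cmp)
[1] flags=0000 GE?T → r3=0x38
[2] flags=0000 LE?F → skip
[3] flags=0000 LS?T → r0=0x9d
[4] flags=1000 → (cmp)
[5] flags=1000 PL?F → skip
[6] flags=1000 PL?F → skip
[7] flags=1000 HI?F → skip

FIX = (r2, 0xc6)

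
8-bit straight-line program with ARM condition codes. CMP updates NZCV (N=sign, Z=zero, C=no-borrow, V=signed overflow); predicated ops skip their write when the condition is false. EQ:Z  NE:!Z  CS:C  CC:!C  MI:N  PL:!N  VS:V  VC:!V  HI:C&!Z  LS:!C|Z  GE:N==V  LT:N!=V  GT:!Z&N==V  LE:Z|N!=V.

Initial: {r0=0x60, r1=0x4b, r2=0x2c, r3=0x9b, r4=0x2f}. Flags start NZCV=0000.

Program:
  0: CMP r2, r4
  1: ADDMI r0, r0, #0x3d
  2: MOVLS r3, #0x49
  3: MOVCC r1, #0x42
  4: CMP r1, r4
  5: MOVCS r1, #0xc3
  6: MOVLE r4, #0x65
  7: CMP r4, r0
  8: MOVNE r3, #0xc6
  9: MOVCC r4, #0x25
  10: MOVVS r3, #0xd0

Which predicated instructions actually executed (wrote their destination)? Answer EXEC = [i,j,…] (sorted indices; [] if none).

[0] flags=1000 → (cmp)
[1] flags=1000 MI?T → r0=0x9d
[2] flags=1000 LS?T → r3=0x49
[3] flags=1000 CC?T → r1=0x42
[4] flags=0010 → (cmp)
[5] flags=0010 CS?T → r1=0xc3
[6] flags=0010 LE?F → skip
[7] flags=1001 → (cmp)
[8] flags=1001 NE?T → r3=0xc6
[9] flags=1001 CC?T → r4=0x25
[10] flags=1001 VS?T → r3=0xd0

EXEC = [1,2,3,5,8,9,10]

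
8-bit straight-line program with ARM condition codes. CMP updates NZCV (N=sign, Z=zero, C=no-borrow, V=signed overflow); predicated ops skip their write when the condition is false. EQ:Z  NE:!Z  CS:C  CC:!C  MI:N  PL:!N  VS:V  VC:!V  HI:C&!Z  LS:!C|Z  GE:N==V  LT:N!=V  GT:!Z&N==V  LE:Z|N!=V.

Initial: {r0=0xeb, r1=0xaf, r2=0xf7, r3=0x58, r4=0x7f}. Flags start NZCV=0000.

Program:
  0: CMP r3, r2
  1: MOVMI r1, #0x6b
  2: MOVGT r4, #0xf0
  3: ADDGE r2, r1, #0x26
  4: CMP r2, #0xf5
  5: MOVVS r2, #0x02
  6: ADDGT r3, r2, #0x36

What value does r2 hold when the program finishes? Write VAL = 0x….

VAL = 0xd5

[0] flags=0000 → (cmp)
[1] flags=0000 MI?F → skip
[2] flags=0000 GT?T → r4=0xf0
[3] flags=0000 GE?T → r2=0xd5
[4] flags=1000 → (cmp)
[5] flags=1000 VS?F → skip
[6] flags=1000 GT?F → skip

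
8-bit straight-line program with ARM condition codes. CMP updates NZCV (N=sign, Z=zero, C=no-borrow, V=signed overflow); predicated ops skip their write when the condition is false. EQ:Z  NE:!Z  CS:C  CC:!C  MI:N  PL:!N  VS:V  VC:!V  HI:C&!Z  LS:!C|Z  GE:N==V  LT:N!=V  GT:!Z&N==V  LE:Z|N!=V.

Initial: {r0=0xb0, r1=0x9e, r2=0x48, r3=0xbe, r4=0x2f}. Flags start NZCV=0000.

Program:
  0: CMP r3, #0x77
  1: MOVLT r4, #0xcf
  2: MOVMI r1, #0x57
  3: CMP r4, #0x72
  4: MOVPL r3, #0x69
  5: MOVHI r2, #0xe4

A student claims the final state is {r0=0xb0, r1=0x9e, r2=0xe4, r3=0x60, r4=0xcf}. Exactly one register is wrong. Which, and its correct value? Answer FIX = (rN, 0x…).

FIX = (r3, 0x69)

0: ✓ CMP  NZCV=0011
1: ✓ MOVLT  r4←0xcf
2: · MOVMI
3: ✓ CMP  NZCV=0011
4: ✓ MOVPL  r3←0x69
5: ✓ MOVHI  r2←0xe4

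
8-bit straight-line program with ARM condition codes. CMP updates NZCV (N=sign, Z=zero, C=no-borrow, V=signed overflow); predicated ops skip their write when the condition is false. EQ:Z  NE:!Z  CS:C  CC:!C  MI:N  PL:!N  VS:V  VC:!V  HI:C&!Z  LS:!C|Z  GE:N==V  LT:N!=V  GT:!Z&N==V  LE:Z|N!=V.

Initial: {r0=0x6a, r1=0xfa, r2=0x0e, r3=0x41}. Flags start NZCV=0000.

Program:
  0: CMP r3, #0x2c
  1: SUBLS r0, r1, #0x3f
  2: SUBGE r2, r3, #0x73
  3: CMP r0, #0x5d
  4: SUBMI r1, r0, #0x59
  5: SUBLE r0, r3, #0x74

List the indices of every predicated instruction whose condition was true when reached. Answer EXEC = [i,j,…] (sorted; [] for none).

EXEC = [2]

0: ✓ CMP  NZCV=0010
1: · SUBLS
2: ✓ SUBGE  r2←0xce
3: ✓ CMP  NZCV=0010
4: · SUBMI
5: · SUBLE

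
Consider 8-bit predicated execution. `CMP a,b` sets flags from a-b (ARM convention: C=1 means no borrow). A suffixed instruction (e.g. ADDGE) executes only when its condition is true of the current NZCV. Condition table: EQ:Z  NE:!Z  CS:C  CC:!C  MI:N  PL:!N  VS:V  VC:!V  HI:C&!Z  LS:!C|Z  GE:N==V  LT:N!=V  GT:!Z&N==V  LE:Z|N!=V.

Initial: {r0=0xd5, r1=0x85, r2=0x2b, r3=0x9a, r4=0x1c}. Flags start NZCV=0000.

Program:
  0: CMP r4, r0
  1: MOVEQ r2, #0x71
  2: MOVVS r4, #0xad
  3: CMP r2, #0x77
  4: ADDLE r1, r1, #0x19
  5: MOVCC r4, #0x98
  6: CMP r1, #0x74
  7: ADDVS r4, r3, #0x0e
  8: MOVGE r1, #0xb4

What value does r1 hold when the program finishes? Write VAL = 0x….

[0] flags=0000 → (cmp)
[1] flags=0000 EQ?F → skip
[2] flags=0000 VS?F → skip
[3] flags=1000 → (cmp)
[4] flags=1000 LE?T → r1=0x9e
[5] flags=1000 CC?T → r4=0x98
[6] flags=0011 → (cmp)
[7] flags=0011 VS?T → r4=0xa8
[8] flags=0011 GE?F → skip

VAL = 0x9e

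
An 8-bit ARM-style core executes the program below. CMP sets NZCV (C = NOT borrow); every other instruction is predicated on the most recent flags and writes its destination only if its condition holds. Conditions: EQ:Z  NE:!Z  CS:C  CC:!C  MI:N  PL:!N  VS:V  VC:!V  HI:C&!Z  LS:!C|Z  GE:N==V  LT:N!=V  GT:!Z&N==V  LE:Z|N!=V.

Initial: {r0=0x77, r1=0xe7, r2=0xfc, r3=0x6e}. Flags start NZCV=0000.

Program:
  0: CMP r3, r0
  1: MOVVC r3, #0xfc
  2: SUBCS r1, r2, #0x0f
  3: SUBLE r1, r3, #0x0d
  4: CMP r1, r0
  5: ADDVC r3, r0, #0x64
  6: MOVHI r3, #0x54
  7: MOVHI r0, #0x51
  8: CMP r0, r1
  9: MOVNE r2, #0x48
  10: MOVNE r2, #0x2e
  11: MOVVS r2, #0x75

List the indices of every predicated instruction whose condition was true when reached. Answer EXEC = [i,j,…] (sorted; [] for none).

EXEC = [1,3,6,7,9,10]

[0] flags=1000 → (cmp)
[1] flags=1000 VC?T → r3=0xfc
[2] flags=1000 CS?F → skip
[3] flags=1000 LE?T → r1=0xef
[4] flags=0011 → (cmp)
[5] flags=0011 VC?F → skip
[6] flags=0011 HI?T → r3=0x54
[7] flags=0011 HI?T → r0=0x51
[8] flags=0000 → (cmp)
[9] flags=0000 NE?T → r2=0x48
[10] flags=0000 NE?T → r2=0x2e
[11] flags=0000 VS?F → skip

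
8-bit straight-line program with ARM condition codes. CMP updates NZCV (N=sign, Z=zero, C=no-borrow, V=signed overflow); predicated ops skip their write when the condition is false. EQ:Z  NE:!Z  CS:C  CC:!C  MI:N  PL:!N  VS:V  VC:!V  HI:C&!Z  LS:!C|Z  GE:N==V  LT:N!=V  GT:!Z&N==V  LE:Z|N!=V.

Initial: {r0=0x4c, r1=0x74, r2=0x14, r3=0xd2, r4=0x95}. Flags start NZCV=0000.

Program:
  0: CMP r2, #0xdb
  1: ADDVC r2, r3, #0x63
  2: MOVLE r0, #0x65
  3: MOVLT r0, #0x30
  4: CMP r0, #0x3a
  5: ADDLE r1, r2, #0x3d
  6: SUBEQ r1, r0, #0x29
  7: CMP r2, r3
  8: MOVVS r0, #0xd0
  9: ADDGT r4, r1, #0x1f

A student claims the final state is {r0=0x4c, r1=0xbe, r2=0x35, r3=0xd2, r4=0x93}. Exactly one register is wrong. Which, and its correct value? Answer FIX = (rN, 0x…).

0: ✓ CMP  NZCV=0000
1: ✓ ADDVC  r2←0x35
2: · MOVLE
3: · MOVLT
4: ✓ CMP  NZCV=0010
5: · ADDLE
6: · SUBEQ
7: ✓ CMP  NZCV=0000
8: · MOVVS
9: ✓ ADDGT  r4←0x93

FIX = (r1, 0x74)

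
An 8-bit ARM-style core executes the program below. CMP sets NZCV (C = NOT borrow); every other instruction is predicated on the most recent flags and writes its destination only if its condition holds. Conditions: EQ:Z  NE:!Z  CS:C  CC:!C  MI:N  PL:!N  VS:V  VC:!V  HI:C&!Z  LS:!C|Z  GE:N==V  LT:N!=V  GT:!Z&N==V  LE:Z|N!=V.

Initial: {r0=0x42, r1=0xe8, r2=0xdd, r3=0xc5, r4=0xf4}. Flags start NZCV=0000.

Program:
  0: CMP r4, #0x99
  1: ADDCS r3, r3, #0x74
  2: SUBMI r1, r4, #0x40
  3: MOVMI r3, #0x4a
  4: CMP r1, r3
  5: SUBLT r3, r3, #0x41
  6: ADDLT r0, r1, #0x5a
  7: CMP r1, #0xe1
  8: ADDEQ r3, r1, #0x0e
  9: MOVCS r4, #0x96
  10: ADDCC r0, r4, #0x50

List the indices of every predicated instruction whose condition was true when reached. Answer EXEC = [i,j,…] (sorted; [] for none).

EXEC = [1,5,6,9]

[0] flags=0010 → (cmp)
[1] flags=0010 CS?T → r3=0x39
[2] flags=0010 MI?F → skip
[3] flags=0010 MI?F → skip
[4] flags=1010 → (cmp)
[5] flags=1010 LT?T → r3=0xf8
[6] flags=1010 LT?T → r0=0x42
[7] flags=0010 → (cmp)
[8] flags=0010 EQ?F → skip
[9] flags=0010 CS?T → r4=0x96
[10] flags=0010 CC?F → skip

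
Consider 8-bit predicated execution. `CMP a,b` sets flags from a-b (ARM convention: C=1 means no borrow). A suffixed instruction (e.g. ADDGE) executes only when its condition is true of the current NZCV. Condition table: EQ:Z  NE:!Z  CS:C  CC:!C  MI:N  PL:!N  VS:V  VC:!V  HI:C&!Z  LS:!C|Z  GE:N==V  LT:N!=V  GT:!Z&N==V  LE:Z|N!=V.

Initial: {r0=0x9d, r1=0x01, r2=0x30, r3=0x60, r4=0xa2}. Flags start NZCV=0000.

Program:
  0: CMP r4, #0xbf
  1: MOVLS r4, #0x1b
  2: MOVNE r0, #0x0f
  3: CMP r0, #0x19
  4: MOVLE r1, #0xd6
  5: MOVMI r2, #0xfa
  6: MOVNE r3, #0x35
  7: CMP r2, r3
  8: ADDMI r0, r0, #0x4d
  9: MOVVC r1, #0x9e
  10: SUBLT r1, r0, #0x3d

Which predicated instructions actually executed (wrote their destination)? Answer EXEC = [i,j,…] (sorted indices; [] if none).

[0] flags=1000 → (cmp)
[1] flags=1000 LS?T → r4=0x1b
[2] flags=1000 NE?T → r0=0x0f
[3] flags=1000 → (cmp)
[4] flags=1000 LE?T → r1=0xd6
[5] flags=1000 MI?T → r2=0xfa
[6] flags=1000 NE?T → r3=0x35
[7] flags=1010 → (cmp)
[8] flags=1010 MI?T → r0=0x5c
[9] flags=1010 VC?T → r1=0x9e
[10] flags=1010 LT?T → r1=0x1f

EXEC = [1,2,4,5,6,8,9,10]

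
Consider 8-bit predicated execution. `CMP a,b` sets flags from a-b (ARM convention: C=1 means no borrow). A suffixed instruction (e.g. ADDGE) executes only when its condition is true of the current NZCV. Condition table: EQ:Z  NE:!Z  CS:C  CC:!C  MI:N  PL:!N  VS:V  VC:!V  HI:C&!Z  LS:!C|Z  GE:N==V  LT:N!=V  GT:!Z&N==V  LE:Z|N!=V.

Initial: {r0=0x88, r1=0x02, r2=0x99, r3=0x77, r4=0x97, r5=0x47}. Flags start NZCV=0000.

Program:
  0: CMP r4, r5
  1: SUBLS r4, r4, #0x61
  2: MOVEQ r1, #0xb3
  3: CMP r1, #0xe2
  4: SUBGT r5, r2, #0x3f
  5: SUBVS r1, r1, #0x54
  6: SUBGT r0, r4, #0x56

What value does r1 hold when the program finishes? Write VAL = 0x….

0: ✓ CMP  NZCV=0011
1: · SUBLS
2: · MOVEQ
3: ✓ CMP  NZCV=0000
4: ✓ SUBGT  r5←0x5a
5: · SUBVS
6: ✓ SUBGT  r0←0x41

VAL = 0x02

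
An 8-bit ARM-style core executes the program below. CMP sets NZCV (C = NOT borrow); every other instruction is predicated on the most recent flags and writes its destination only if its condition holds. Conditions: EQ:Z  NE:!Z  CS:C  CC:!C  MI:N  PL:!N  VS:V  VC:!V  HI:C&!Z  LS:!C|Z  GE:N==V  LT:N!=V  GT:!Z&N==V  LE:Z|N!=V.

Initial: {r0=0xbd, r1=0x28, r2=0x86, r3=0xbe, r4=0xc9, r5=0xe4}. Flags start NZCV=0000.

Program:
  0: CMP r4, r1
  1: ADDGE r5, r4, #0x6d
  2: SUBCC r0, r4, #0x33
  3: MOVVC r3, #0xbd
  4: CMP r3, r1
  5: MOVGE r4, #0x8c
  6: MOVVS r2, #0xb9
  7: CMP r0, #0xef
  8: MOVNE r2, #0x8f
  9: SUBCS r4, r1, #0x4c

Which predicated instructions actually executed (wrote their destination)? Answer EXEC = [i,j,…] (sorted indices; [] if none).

EXEC = [3,8]

0: ✓ CMP  NZCV=1010
1: · ADDGE
2: · SUBCC
3: ✓ MOVVC  r3←0xbd
4: ✓ CMP  NZCV=1010
5: · MOVGE
6: · MOVVS
7: ✓ CMP  NZCV=1000
8: ✓ MOVNE  r2←0x8f
9: · SUBCS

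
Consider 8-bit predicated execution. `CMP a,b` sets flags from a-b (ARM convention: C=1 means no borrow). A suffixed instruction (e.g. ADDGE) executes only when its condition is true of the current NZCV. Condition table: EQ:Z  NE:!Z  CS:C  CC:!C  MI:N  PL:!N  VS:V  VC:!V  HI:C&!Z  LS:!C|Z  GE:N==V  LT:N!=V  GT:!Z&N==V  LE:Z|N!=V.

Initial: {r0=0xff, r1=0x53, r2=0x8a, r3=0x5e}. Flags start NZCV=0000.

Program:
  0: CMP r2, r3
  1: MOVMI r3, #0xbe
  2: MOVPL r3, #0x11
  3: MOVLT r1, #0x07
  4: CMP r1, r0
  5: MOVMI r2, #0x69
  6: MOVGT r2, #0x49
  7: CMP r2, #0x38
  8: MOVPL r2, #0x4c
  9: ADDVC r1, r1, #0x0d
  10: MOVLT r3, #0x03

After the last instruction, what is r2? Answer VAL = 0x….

VAL = 0x4c

0: ✓ CMP  NZCV=0011
1: · MOVMI
2: ✓ MOVPL  r3←0x11
3: ✓ MOVLT  r1←0x07
4: ✓ CMP  NZCV=0000
5: · MOVMI
6: ✓ MOVGT  r2←0x49
7: ✓ CMP  NZCV=0010
8: ✓ MOVPL  r2←0x4c
9: ✓ ADDVC  r1←0x14
10: · MOVLT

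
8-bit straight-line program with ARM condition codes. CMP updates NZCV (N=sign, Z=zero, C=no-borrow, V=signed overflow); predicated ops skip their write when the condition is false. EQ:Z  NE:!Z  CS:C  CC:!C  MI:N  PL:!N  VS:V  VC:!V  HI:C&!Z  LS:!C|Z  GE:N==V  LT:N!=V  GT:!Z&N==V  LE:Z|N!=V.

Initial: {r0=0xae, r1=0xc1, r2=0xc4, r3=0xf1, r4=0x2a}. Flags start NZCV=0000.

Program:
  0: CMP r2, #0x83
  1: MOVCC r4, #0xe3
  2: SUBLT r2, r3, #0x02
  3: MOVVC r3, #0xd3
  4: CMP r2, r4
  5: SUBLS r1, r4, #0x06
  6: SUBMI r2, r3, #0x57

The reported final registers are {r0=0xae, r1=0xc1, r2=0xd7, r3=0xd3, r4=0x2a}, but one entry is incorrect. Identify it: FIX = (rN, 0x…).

FIX = (r2, 0x7c)

0: ✓ CMP  NZCV=0010
1: · MOVCC
2: · SUBLT
3: ✓ MOVVC  r3←0xd3
4: ✓ CMP  NZCV=1010
5: · SUBLS
6: ✓ SUBMI  r2←0x7c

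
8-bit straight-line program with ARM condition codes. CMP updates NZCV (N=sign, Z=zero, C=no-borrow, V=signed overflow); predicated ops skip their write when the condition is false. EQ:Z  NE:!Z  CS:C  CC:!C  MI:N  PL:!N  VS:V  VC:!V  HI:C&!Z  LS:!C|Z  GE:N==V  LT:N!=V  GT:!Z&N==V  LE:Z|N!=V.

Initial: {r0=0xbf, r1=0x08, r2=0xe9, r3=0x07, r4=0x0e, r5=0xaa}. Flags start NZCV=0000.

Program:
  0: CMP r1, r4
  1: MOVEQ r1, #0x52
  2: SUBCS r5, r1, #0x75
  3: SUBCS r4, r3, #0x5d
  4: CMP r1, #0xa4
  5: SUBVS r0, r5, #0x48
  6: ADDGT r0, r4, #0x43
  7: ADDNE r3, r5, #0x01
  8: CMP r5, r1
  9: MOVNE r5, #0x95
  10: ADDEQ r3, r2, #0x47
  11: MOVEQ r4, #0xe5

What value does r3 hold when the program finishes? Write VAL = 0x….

[0] flags=1000 → (cmp)
[1] flags=1000 EQ?F → skip
[2] flags=1000 CS?F → skip
[3] flags=1000 CS?F → skip
[4] flags=0000 → (cmp)
[5] flags=0000 VS?F → skip
[6] flags=0000 GT?T → r0=0x51
[7] flags=0000 NE?T → r3=0xab
[8] flags=1010 → (cmp)
[9] flags=1010 NE?T → r5=0x95
[10] flags=1010 EQ?F → skip
[11] flags=1010 EQ?F → skip

VAL = 0xab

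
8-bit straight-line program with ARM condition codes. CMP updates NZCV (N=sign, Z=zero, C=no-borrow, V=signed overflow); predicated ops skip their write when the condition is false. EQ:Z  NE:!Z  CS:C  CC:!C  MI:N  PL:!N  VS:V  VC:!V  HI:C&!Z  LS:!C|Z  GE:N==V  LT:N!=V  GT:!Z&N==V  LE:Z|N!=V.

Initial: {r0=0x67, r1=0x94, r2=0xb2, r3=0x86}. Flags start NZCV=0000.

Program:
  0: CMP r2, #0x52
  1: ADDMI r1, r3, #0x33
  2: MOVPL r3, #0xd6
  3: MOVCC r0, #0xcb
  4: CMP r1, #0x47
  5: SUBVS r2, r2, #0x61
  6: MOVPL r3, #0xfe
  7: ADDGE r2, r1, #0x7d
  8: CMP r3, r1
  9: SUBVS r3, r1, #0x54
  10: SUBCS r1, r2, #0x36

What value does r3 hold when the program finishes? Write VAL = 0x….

[0] flags=0011 → (cmp)
[1] flags=0011 MI?F → skip
[2] flags=0011 PL?T → r3=0xd6
[3] flags=0011 CC?F → skip
[4] flags=0011 → (cmp)
[5] flags=0011 VS?T → r2=0x51
[6] flags=0011 PL?T → r3=0xfe
[7] flags=0011 GE?F → skip
[8] flags=0010 → (cmp)
[9] flags=0010 VS?F → skip
[10] flags=0010 CS?T → r1=0x1b

VAL = 0xfe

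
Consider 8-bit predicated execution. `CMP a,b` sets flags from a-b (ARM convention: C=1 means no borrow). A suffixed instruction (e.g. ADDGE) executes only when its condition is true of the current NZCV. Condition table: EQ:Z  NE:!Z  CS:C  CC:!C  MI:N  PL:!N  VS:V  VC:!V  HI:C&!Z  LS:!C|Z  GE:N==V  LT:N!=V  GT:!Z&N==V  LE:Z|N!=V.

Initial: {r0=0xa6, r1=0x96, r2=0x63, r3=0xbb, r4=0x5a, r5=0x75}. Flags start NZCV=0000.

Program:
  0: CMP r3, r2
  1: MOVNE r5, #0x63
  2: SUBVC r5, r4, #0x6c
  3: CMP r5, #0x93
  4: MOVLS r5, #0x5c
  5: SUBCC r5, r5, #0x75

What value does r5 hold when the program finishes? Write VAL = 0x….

0: ✓ CMP  NZCV=0011
1: ✓ MOVNE  r5←0x63
2: · SUBVC
3: ✓ CMP  NZCV=1001
4: ✓ MOVLS  r5←0x5c
5: ✓ SUBCC  r5←0xe7

VAL = 0xe7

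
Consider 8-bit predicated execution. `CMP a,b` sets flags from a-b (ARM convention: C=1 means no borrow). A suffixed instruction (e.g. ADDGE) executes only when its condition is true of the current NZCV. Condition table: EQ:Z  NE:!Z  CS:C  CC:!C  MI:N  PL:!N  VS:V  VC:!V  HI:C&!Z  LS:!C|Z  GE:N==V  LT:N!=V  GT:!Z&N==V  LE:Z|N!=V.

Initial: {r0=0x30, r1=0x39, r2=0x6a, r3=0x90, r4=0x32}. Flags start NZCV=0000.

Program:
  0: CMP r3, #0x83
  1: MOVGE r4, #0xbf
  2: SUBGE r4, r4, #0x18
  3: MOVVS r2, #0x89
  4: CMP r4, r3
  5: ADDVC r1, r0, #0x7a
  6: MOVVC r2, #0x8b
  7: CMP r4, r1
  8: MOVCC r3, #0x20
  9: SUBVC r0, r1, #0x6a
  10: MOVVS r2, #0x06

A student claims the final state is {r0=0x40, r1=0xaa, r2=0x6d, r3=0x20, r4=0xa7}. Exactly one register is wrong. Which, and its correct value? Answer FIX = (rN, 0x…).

FIX = (r2, 0x8b)

0: ✓ CMP  NZCV=0010
1: ✓ MOVGE  r4←0xbf
2: ✓ SUBGE  r4←0xa7
3: · MOVVS
4: ✓ CMP  NZCV=0010
5: ✓ ADDVC  r1←0xaa
6: ✓ MOVVC  r2←0x8b
7: ✓ CMP  NZCV=1000
8: ✓ MOVCC  r3←0x20
9: ✓ SUBVC  r0←0x40
10: · MOVVS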